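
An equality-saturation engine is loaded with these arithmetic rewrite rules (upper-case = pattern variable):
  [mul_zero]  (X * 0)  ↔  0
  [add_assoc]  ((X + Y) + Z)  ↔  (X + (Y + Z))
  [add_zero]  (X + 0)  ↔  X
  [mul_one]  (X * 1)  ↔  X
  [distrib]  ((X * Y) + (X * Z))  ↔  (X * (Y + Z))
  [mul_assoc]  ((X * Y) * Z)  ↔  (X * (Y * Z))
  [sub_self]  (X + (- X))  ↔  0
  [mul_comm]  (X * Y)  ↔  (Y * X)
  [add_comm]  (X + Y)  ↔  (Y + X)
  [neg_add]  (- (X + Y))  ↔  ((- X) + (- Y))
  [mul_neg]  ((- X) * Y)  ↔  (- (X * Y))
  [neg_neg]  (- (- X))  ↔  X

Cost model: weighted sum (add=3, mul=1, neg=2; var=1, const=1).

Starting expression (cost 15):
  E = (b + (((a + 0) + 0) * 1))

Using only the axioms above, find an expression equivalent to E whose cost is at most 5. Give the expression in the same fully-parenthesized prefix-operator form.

step 1: mul_one (→) rewrites (((a + 0) + 0) * 1) into ((a + 0) + 0), now (b + ((a + 0) + 0))
step 2: add_zero (→) rewrites ((a + 0) + 0) into (a + 0), now (b + (a + 0))
step 3: add_zero (→) rewrites (a + 0) into a, reaching cost 5 (bound 5)

(b + a)   [cost 5]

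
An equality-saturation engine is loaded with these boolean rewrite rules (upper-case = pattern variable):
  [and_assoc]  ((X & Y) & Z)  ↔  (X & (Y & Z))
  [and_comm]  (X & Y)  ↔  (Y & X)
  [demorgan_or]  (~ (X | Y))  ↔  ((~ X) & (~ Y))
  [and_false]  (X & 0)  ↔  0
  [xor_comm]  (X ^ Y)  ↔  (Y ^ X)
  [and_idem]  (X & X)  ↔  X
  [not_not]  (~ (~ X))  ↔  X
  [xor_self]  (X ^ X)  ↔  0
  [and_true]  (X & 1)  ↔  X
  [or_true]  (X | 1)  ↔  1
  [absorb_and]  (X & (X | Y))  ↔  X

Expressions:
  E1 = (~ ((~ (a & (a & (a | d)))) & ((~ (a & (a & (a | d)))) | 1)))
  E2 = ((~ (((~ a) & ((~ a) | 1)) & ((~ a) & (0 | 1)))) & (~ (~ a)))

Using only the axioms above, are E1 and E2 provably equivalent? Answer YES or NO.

(1) ((~ (a & (a & (a | d)))) & ((~ (a & (a & (a | d)))) | 1))  =[absorb_and →]=  (~ (a & (a & (a | d))))    ⊢ (~ (~ (a & (a & (a | d)))))
(2) (a & (a | d))  =[absorb_and →]=  a    ⊢ (~ (~ (a & a)))
(3) (a & a)  =[and_idem →]=  a    ⊢ (~ (~ a))
(4) (~ (~ a))  =[and_idem ←]=  ((~ (~ a)) & (~ (~ a)))
(5) (~ a)  =[and_idem ←]=  ((~ a) & (~ a))    ⊢ ((~ ((~ a) & (~ a))) & (~ (~ a)))
(6) (~ a)  =[and_true ←]=  ((~ a) & 1)    ⊢ ((~ ((~ a) & ((~ a) & 1))) & (~ (~ a)))
(7) 1  =[or_true ←]=  (0 | 1)    ⊢ ((~ ((~ a) & ((~ a) & (0 | 1)))) & (~ (~ a)))
(8) (~ a)  =[absorb_and ←]=  ((~ a) & ((~ a) | 1))    ⊢ E2

YES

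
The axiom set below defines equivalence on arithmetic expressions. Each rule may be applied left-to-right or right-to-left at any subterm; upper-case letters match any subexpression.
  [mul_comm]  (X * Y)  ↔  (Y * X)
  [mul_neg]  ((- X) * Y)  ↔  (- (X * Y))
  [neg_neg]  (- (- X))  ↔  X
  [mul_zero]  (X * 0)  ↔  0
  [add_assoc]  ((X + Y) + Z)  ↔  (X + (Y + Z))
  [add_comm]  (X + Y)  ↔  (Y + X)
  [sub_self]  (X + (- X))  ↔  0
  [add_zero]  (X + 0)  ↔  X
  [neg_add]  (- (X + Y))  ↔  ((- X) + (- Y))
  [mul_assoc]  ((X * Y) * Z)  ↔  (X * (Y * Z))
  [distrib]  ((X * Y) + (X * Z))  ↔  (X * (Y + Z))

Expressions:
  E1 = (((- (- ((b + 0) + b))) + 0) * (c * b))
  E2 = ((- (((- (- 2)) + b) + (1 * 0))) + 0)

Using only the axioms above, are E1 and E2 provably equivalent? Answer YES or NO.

The axioms are sound identities: if E1 ↔* E2 then E1 and E2 evaluate identically under any assignment.
Under b=0, c=0: E1 evaluates to 0, E2 to -2. Distinct ⇒ no rewrite sequence connects them.

NO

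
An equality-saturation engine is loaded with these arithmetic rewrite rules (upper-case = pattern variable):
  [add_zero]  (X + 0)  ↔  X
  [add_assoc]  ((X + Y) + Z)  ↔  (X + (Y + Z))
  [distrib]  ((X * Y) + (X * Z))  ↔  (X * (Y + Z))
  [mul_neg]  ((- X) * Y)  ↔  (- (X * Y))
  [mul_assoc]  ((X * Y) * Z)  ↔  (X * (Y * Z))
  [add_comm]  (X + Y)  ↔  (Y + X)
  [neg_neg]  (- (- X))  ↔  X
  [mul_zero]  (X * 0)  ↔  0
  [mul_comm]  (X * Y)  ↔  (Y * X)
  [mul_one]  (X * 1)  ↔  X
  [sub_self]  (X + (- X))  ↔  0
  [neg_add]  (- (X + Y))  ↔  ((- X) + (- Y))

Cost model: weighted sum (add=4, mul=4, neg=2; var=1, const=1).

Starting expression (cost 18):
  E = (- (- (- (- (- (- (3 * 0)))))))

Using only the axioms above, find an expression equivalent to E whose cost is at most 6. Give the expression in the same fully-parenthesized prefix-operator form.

(1) (- (- (- (- (3 * 0)))))  =[neg_neg →]=  (- (- (3 * 0)))    ⊢ (- (- (- (- (3 * 0)))))
(2) (- (- (3 * 0)))  =[neg_neg →]=  (3 * 0)    ⊢ (- (- (3 * 0)))
(3) (- (- (3 * 0)))  =[neg_neg →]=  (3 * 0)    ⊢ cost 6, within 6

(3 * 0)   [cost 6]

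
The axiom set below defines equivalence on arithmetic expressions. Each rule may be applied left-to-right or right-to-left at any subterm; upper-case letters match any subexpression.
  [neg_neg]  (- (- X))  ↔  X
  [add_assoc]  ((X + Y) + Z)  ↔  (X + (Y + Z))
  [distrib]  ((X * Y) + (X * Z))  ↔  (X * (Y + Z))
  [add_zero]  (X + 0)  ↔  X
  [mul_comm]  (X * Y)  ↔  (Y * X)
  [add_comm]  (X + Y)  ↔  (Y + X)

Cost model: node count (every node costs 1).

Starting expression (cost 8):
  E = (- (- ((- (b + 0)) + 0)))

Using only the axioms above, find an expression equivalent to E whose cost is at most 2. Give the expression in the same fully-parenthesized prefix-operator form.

(1) ((- (b + 0)) + 0)  =[add_zero →]=  (- (b + 0))    ⊢ (- (- (- (b + 0))))
(2) (b + 0)  =[add_zero →]=  b    ⊢ (- (- (- b)))
(3) (- (- b))  =[neg_neg →]=  b    ⊢ cost 2, within 2

(- b)   [cost 2]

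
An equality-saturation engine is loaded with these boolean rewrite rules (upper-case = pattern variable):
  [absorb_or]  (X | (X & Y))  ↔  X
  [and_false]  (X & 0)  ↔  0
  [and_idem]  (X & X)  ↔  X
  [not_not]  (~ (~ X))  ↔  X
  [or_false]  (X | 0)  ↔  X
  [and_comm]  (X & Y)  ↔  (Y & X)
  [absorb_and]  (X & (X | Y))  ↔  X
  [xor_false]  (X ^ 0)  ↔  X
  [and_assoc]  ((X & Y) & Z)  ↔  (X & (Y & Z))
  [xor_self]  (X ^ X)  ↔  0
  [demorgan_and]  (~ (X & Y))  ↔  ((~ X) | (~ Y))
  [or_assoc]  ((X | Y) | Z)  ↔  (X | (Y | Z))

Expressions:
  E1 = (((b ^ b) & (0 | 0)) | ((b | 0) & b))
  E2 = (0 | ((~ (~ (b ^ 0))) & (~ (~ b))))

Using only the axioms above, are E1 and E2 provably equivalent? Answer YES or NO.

YES

step 1: xor_self (→) rewrites (b ^ b) into 0, now ((0 & (0 | 0)) | ((b | 0) & b))
step 2: absorb_and (→) rewrites (0 & (0 | 0)) into 0, now (0 | ((b | 0) & b))
step 3: or_false (→) rewrites (b | 0) into b, now (0 | (b & b))
step 4: xor_false (←) rewrites b into (b ^ 0), now (0 | ((b ^ 0) & b))
step 5: not_not (←) rewrites (b ^ 0) into (~ (~ (b ^ 0))), now (0 | ((~ (~ (b ^ 0))) & b))
step 6: not_not (←) rewrites b into (~ (~ b)), which is E2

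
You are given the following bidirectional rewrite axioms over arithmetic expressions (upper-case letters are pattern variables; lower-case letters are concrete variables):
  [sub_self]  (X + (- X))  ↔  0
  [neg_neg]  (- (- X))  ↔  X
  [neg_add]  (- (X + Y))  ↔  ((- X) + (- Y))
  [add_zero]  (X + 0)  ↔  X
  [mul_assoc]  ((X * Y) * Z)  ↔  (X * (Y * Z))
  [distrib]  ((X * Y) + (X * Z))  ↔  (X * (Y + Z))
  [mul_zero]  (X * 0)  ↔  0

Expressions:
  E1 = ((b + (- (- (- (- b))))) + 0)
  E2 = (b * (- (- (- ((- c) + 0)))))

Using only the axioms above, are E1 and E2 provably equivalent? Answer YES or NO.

NO

The axioms are sound identities: if E1 ↔* E2 then E1 and E2 evaluate identically under any assignment.
Under b=1, c=0: E1 evaluates to 2, E2 to 0. Distinct ⇒ no rewrite sequence connects them.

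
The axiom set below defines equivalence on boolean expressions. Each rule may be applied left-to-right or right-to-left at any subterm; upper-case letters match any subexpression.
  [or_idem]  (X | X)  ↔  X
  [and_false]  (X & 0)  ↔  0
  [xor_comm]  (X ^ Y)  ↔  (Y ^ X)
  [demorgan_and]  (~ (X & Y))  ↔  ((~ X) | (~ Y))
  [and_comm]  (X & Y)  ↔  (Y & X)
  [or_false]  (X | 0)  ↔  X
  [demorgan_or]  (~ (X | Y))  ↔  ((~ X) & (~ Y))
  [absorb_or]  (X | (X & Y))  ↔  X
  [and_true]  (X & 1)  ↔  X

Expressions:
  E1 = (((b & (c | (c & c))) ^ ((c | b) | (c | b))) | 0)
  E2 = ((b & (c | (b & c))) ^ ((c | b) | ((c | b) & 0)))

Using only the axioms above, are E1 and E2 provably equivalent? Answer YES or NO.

(1) ((c | b) | (c | b))  =[or_idem →]=  (c | b)    ⊢ (((b & (c | (c & c))) ^ (c | b)) | 0)
(2) (c | (c & c))  =[absorb_or →]=  c    ⊢ (((b & c) ^ (c | b)) | 0)
(3) (((b & c) ^ (c | b)) | 0)  =[or_false →]=  ((b & c) ^ (c | b))
(4) c  =[absorb_or ←]=  (c | (c & b))    ⊢ ((b & (c | (c & b))) ^ (c | b))
(5) (c & b)  =[and_comm →]=  (b & c)    ⊢ ((b & (c | (b & c))) ^ (c | b))
(6) (c | b)  =[absorb_or ←]=  ((c | b) | ((c | b) & 0))    ⊢ E2

YES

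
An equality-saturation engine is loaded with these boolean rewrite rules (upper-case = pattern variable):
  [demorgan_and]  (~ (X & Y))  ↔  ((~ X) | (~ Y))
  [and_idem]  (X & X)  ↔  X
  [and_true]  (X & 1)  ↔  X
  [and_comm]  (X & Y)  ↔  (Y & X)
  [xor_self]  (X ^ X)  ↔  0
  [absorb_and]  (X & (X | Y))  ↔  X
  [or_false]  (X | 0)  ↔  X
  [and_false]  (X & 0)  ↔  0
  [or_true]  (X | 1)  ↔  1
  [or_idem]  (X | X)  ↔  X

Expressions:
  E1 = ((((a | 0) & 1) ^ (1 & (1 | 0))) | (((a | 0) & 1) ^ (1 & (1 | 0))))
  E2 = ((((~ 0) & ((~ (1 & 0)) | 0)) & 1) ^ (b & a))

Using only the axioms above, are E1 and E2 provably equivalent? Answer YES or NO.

NO

The axioms are sound identities: if E1 ↔* E2 then E1 and E2 evaluate identically under any assignment.
Under a=1, b=0: E1 evaluates to 0, E2 to 1. Distinct ⇒ no rewrite sequence connects them.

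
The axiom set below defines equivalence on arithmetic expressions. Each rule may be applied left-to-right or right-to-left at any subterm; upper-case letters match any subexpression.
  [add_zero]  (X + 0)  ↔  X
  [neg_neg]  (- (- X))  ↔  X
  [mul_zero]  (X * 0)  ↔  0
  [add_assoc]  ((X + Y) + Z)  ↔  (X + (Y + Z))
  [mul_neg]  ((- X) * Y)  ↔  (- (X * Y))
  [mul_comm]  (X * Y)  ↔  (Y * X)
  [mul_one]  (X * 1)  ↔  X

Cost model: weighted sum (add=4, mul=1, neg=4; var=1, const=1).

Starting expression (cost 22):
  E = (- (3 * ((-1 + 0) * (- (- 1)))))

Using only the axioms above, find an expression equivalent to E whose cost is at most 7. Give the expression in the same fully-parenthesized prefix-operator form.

(- (3 * -1))   [cost 7]

(1) (- (- 1))  =[neg_neg →]=  1    ⊢ (- (3 * ((-1 + 0) * 1)))
(2) (-1 + 0)  =[add_zero →]=  -1    ⊢ (- (3 * (-1 * 1)))
(3) (-1 * 1)  =[mul_one →]=  -1    ⊢ cost 7, within 7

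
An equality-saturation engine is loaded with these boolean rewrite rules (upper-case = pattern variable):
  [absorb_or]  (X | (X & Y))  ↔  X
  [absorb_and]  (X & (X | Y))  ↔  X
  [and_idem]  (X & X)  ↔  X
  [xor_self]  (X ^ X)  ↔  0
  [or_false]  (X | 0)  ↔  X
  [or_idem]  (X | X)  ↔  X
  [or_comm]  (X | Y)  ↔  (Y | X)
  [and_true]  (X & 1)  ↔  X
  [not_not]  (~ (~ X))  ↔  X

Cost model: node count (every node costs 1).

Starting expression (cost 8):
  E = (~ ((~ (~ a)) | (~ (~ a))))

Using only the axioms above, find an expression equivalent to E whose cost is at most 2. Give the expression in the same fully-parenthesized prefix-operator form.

(~ a)   [cost 2]

(1) (~ (~ a))  =[not_not →]=  a    ⊢ (~ ((~ (~ a)) | a))
(2) (~ (~ a))  =[not_not →]=  a    ⊢ (~ (a | a))
(3) (a | a)  =[or_idem →]=  a    ⊢ cost 2, within 2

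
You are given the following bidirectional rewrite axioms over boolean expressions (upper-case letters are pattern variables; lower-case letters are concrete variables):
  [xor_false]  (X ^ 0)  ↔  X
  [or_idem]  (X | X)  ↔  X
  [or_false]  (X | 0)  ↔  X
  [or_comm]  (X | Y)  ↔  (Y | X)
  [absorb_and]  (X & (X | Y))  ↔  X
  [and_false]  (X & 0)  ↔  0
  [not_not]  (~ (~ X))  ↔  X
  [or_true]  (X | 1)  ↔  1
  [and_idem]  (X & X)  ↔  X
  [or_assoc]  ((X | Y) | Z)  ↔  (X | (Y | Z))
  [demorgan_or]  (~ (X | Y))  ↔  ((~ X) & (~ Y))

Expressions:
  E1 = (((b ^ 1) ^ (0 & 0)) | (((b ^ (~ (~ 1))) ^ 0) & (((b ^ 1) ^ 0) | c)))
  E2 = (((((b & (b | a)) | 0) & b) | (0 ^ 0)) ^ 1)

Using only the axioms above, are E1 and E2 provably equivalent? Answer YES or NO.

1. [not_not →] (~ (~ 1))  →  1;  E1 = (((b ^ 1) ^ (0 & 0)) | (((b ^ 1) ^ 0) & (((b ^ 1) ^ 0) | c)))
2. [and_idem →] (0 & 0)  →  0;  E1 = (((b ^ 1) ^ 0) | (((b ^ 1) ^ 0) & (((b ^ 1) ^ 0) | c)))
3. [absorb_and →] (((b ^ 1) ^ 0) & (((b ^ 1) ^ 0) | c))  →  ((b ^ 1) ^ 0);  E1 = (((b ^ 1) ^ 0) | ((b ^ 1) ^ 0))
4. [or_idem →] (((b ^ 1) ^ 0) | ((b ^ 1) ^ 0))  →  ((b ^ 1) ^ 0)
5. [xor_false →] ((b ^ 1) ^ 0)  →  (b ^ 1)
6. [or_false ←] b  →  (b | 0);  E1 = ((b | 0) ^ 1)
7. [and_idem ←] b  →  (b & b);  E1 = (((b & b) | 0) ^ 1)
8. [or_false ←] b  →  (b | 0);  E1 = ((((b | 0) & b) | 0) ^ 1)
9. [xor_false ←] 0  →  (0 ^ 0);  E1 = ((((b | 0) & b) | (0 ^ 0)) ^ 1)
10. [absorb_and ←] b  →  (b & (b | a));  this is E2

YES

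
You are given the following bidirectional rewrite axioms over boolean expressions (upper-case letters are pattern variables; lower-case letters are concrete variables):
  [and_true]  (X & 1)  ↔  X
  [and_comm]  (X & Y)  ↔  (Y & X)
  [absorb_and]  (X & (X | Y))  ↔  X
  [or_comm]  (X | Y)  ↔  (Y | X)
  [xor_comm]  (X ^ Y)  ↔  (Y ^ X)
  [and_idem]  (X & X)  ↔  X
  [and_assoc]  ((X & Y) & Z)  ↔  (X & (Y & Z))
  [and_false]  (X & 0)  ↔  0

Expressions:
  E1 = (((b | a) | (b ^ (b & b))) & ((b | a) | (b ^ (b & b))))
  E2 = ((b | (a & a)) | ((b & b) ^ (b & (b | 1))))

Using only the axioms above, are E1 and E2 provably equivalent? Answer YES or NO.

step 1: and_idem (→) rewrites (((b | a) | (b ^ (b & b))) & ((b | a) | (b ^ (b & b)))) into ((b | a) | (b ^ (b & b)))
step 2: xor_comm (→) rewrites (b ^ (b & b)) into ((b & b) ^ b), now ((b | a) | ((b & b) ^ b))
step 3: and_idem (←) rewrites a into (a & a), now ((b | (a & a)) | ((b & b) ^ b))
step 4: absorb_and (←) rewrites b into (b & (b | 1)), which is E2

YES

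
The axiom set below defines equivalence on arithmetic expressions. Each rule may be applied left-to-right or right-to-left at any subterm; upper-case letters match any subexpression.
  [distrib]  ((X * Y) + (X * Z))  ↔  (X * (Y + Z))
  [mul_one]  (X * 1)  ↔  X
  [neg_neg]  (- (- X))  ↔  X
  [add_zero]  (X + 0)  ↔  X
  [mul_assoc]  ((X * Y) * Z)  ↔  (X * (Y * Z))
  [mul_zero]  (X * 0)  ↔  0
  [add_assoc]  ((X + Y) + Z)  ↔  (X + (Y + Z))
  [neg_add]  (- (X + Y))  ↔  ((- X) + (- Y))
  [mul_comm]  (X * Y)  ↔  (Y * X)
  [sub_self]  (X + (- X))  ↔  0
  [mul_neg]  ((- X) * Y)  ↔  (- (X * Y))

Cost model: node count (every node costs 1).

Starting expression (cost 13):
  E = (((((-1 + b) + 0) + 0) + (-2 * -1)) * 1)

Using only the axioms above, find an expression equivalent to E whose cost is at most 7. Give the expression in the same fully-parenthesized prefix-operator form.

step 1: add_zero (→) rewrites (((-1 + b) + 0) + 0) into ((-1 + b) + 0), now ((((-1 + b) + 0) + (-2 * -1)) * 1)
step 2: mul_one (→) rewrites ((((-1 + b) + 0) + (-2 * -1)) * 1) into (((-1 + b) + 0) + (-2 * -1))
step 3: mul_comm (→) rewrites (-2 * -1) into (-1 * -2), now (((-1 + b) + 0) + (-1 * -2))
step 4: add_zero (→) rewrites ((-1 + b) + 0) into (-1 + b), reaching cost 7 (bound 7)

((-1 + b) + (-1 * -2))   [cost 7]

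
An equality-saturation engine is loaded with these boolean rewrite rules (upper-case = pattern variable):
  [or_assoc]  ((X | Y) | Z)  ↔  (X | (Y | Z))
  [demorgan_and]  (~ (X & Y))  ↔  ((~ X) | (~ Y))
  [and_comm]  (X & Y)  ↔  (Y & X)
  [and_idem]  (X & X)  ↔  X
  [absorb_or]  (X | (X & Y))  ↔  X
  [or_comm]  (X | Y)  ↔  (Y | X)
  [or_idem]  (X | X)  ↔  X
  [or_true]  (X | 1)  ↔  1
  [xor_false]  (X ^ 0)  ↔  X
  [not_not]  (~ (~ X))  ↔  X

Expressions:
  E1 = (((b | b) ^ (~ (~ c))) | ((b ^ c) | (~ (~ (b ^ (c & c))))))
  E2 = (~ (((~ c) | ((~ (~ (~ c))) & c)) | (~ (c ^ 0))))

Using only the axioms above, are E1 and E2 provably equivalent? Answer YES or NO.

NO

The axioms are sound identities: if E1 ↔* E2 then E1 and E2 evaluate identically under any assignment.
Under b=1, c=0: E1 evaluates to 1, E2 to 0. Distinct ⇒ no rewrite sequence connects them.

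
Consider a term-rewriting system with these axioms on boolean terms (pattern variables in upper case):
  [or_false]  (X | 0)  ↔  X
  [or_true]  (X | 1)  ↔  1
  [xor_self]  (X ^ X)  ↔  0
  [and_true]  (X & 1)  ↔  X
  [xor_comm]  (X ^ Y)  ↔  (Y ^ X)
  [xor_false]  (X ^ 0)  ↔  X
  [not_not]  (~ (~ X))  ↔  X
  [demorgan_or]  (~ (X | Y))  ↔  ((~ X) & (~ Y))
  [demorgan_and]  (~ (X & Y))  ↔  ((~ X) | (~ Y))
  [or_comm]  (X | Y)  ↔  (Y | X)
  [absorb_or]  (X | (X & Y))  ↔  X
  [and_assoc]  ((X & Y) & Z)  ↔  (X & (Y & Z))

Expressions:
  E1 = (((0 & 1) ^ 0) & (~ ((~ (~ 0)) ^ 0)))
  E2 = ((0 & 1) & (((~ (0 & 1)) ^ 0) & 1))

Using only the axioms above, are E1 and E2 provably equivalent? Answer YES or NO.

YES

1. [xor_false →] ((0 & 1) ^ 0)  →  (0 & 1);  E1 = ((0 & 1) & (~ ((~ (~ 0)) ^ 0)))
2. [xor_false →] ((~ (~ 0)) ^ 0)  →  (~ (~ 0));  E1 = ((0 & 1) & (~ (~ (~ 0))))
3. [not_not →] (~ (~ 0))  →  0;  E1 = ((0 & 1) & (~ 0))
4. [xor_false ←] (~ 0)  →  ((~ 0) ^ 0);  E1 = ((0 & 1) & ((~ 0) ^ 0))
5. [and_true ←] 0  →  (0 & 1);  E1 = ((0 & 1) & ((~ (0 & 1)) ^ 0))
6. [and_true ←] ((~ (0 & 1)) ^ 0)  →  (((~ (0 & 1)) ^ 0) & 1);  this is E2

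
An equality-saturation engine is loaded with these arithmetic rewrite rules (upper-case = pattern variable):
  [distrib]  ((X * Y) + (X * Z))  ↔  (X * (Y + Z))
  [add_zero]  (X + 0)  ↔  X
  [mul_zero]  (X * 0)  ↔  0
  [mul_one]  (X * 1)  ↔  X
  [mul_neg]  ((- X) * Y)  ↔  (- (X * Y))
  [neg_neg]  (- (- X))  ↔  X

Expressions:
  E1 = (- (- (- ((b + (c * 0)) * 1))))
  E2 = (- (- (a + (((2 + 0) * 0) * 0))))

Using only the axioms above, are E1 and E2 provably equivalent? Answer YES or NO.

Every axiom is a valid identity, so a rewrite proof would force E1 and E2 to agree under every assignment.
At a=0, b=1, c=0: E1 = -1 but E2 = 0; they differ, so no derivation exists.

NO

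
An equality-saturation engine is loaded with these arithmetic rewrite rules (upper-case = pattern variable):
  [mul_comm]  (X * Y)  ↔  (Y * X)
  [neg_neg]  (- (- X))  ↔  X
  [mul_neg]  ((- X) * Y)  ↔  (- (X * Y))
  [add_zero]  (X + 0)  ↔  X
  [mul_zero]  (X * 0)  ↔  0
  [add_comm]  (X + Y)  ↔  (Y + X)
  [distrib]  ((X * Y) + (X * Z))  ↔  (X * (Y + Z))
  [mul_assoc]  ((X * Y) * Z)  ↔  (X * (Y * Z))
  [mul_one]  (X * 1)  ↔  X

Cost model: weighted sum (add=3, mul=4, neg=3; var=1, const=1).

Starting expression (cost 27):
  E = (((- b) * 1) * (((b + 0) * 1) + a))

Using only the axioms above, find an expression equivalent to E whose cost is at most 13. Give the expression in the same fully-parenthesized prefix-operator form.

1. [mul_one →] ((- b) * 1)  →  (- b);  E = ((- b) * (((b + 0) * 1) + a))
2. [add_zero →] (b + 0)  →  b;  E = ((- b) * ((b * 1) + a))
3. [mul_one →] (b * 1)  →  b;  cost 13 ≤ 13, done

((- b) * (b + a))   [cost 13]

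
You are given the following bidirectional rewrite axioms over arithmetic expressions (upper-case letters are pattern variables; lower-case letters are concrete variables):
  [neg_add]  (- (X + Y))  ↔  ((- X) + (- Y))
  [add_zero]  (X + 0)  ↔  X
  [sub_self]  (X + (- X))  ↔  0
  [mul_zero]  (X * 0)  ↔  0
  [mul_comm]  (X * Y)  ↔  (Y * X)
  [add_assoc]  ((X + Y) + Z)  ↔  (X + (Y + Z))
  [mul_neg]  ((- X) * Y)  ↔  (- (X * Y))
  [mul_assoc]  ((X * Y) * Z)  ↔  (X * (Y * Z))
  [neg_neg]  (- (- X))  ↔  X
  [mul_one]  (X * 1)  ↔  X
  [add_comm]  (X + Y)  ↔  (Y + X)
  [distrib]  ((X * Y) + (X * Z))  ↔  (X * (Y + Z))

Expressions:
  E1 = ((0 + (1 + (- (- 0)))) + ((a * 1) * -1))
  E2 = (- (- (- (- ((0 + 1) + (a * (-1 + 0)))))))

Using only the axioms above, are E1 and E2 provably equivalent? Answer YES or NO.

YES

(1) (- (- 0))  =[neg_neg →]=  0    ⊢ ((0 + (1 + 0)) + ((a * 1) * -1))
(2) (1 + 0)  =[add_zero →]=  1    ⊢ ((0 + 1) + ((a * 1) * -1))
(3) (a * 1)  =[mul_one →]=  a    ⊢ ((0 + 1) + (a * -1))
(4) ((0 + 1) + (a * -1))  =[neg_neg ←]=  (- (- ((0 + 1) + (a * -1))))
(5) -1  =[add_zero ←]=  (-1 + 0)    ⊢ (- (- ((0 + 1) + (a * (-1 + 0)))))
(6) (- ((0 + 1) + (a * (-1 + 0))))  =[neg_neg ←]=  (- (- (- ((0 + 1) + (a * (-1 + 0))))))    ⊢ E2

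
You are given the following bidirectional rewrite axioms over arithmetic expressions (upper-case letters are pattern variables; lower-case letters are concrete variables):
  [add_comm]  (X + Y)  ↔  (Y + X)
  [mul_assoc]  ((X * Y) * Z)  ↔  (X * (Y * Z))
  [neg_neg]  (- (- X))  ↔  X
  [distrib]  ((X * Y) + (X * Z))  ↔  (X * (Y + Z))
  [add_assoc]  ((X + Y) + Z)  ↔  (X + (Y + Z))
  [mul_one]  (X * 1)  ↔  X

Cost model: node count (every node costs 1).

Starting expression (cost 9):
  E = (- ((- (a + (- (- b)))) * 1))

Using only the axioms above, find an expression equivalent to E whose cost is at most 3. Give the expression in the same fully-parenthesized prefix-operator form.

(b + a)   [cost 3]

step 1: mul_one (→) rewrites ((- (a + (- (- b)))) * 1) into (- (a + (- (- b)))), now (- (- (a + (- (- b)))))
step 2: neg_neg (→) rewrites (- (- (a + (- (- b))))) into (a + (- (- b)))
step 3: add_comm (→) rewrites (a + (- (- b))) into ((- (- b)) + a)
step 4: neg_neg (→) rewrites (- (- b)) into b, reaching cost 3 (bound 3)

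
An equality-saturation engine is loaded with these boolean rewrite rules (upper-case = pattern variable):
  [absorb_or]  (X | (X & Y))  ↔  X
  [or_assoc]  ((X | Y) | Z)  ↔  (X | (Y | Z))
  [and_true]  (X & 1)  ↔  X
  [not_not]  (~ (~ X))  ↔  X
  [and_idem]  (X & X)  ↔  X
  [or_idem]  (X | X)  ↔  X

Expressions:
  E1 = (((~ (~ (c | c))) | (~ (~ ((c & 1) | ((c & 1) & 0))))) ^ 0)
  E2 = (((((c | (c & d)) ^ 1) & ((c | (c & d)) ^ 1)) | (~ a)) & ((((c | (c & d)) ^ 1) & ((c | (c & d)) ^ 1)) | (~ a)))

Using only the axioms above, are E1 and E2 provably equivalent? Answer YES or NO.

NO

The axioms are sound identities: if E1 ↔* E2 then E1 and E2 evaluate identically under any assignment.
Under a=0, c=0, d=0: E1 evaluates to 0, E2 to 1. Distinct ⇒ no rewrite sequence connects them.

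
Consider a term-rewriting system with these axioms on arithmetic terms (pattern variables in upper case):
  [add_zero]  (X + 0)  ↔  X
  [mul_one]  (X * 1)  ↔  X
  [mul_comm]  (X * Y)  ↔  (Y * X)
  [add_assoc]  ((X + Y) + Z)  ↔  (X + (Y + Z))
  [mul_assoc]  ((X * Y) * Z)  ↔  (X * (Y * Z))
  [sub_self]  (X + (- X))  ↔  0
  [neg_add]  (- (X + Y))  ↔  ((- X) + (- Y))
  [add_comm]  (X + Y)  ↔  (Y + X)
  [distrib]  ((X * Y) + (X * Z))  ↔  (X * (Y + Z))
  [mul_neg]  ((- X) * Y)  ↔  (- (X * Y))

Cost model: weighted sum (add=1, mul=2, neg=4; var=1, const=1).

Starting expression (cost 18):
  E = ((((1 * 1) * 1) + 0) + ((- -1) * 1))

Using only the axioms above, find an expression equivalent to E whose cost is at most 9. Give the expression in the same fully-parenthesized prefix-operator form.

(1) (1 * 1)  =[mul_one →]=  1    ⊢ (((1 * 1) + 0) + ((- -1) * 1))
(2) ((- -1) * 1)  =[mul_one →]=  (- -1)    ⊢ (((1 * 1) + 0) + (- -1))
(3) (1 * 1)  =[mul_one →]=  1    ⊢ cost 9, within 9

((1 + 0) + (- -1))   [cost 9]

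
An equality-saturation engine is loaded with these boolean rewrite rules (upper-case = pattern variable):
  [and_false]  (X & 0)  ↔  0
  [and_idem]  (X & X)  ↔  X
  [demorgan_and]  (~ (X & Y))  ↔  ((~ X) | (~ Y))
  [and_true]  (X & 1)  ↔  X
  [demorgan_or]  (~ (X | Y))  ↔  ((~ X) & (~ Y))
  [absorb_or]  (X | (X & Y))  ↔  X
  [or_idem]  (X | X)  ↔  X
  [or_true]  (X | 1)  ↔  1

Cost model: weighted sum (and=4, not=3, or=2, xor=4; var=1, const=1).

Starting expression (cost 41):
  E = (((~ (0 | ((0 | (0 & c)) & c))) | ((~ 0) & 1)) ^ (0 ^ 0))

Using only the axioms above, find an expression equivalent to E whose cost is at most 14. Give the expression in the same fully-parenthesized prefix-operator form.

((~ 0) ^ (0 ^ 0))   [cost 14]

step 1: absorb_or (→) rewrites (0 | (0 & c)) into 0, now (((~ (0 | (0 & c))) | ((~ 0) & 1)) ^ (0 ^ 0))
step 2: absorb_or (→) rewrites (0 | (0 & c)) into 0, now (((~ 0) | ((~ 0) & 1)) ^ (0 ^ 0))
step 3: absorb_or (→) rewrites ((~ 0) | ((~ 0) & 1)) into (~ 0), reaching cost 14 (bound 14)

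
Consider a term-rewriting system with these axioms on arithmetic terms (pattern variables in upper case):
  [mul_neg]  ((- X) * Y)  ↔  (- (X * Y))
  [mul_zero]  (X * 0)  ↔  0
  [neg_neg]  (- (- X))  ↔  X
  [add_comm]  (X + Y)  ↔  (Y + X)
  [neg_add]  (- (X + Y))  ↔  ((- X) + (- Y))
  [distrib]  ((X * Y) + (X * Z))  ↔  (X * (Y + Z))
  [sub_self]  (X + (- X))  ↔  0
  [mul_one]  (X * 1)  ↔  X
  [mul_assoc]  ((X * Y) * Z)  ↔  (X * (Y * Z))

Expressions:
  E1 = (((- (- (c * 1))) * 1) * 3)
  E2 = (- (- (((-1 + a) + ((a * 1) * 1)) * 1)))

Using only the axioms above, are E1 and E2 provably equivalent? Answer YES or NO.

All listed rules preserve value, hence provable equivalence implies equal values everywhere; look for a separating assignment.
a=0, c=0 gives E1 ↦ 0, E2 ↦ -1; values differ ⇒ not provably equivalent.

NO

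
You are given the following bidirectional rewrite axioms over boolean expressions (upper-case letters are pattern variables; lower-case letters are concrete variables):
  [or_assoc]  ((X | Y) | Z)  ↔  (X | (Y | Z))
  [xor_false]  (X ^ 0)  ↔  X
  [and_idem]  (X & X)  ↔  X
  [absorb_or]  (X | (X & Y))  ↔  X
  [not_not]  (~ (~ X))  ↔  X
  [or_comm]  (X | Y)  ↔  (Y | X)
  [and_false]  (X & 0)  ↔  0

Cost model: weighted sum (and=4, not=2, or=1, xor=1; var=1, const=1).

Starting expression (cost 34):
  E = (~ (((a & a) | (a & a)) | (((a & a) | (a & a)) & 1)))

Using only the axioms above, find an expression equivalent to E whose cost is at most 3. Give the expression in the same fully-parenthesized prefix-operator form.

step 1: absorb_or (→) rewrites (((a & a) | (a & a)) | (((a & a) | (a & a)) & 1)) into ((a & a) | (a & a)), now (~ ((a & a) | (a & a)))
step 2: and_idem (→) rewrites (a & a) into a, now (~ (a | (a & a)))
step 3: absorb_or (→) rewrites (a | (a & a)) into a, reaching cost 3 (bound 3)

(~ a)   [cost 3]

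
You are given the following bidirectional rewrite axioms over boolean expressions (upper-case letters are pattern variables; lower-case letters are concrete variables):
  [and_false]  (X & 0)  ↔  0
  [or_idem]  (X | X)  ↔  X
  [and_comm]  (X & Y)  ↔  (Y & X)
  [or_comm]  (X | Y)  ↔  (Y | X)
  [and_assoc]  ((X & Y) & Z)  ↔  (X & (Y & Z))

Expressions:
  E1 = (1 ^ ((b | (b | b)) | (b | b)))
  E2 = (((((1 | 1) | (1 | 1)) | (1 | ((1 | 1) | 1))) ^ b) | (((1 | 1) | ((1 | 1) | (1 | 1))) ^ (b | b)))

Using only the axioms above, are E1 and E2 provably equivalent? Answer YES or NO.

(1) (b | b)  =[or_idem →]=  b    ⊢ (1 ^ ((b | b) | (b | b)))
(2) ((b | b) | (b | b))  =[or_idem →]=  (b | b)    ⊢ (1 ^ (b | b))
(3) (b | b)  =[or_idem →]=  b    ⊢ (1 ^ b)
(4) 1  =[or_idem ←]=  (1 | 1)    ⊢ ((1 | 1) ^ b)
(5) (1 | 1)  =[or_idem ←]=  ((1 | 1) | (1 | 1))    ⊢ (((1 | 1) | (1 | 1)) ^ b)
(6) (((1 | 1) | (1 | 1)) ^ b)  =[or_idem ←]=  ((((1 | 1) | (1 | 1)) ^ b) | (((1 | 1) | (1 | 1)) ^ b))
(7) 1  =[or_idem ←]=  (1 | 1)    ⊢ ((((1 | 1) | (1 | 1)) ^ b) | (((1 | 1) | (1 | (1 | 1))) ^ b))
(8) 1  =[or_idem ←]=  (1 | 1)    ⊢ ((((1 | 1) | (1 | (1 | 1))) ^ b) | (((1 | 1) | (1 | (1 | 1))) ^ b))
(9) 1  =[or_idem ←]=  (1 | 1)    ⊢ ((((1 | 1) | (1 | (1 | 1))) ^ b) | (((1 | 1) | ((1 | 1) | (1 | 1))) ^ b))
(10) b  =[or_idem ←]=  (b | b)    ⊢ ((((1 | 1) | (1 | (1 | 1))) ^ b) | (((1 | 1) | ((1 | 1) | (1 | 1))) ^ (b | b)))
(11) 1  =[or_idem ←]=  (1 | 1)    ⊢ ((((1 | (1 | 1)) | (1 | (1 | 1))) ^ b) | (((1 | 1) | ((1 | 1) | (1 | 1))) ^ (b | b)))
(12) 1  =[or_idem ←]=  (1 | 1)    ⊢ (((((1 | 1) | (1 | 1)) | (1 | (1 | 1))) ^ b) | (((1 | 1) | ((1 | 1) | (1 | 1))) ^ (b | b)))
(13) 1  =[or_idem ←]=  (1 | 1)    ⊢ E2

YES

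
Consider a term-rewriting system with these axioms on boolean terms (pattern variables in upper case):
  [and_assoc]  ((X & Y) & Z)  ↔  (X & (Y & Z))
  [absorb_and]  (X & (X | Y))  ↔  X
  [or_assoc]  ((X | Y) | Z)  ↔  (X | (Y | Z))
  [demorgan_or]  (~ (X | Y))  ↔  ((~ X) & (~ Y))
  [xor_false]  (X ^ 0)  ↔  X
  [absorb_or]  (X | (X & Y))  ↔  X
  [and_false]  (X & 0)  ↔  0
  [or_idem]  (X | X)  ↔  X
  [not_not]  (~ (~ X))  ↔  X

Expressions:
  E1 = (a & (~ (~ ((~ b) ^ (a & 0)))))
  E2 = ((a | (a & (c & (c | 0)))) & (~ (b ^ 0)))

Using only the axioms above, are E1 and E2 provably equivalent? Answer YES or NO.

(1) (a & 0)  =[and_false →]=  0    ⊢ (a & (~ (~ ((~ b) ^ 0))))
(2) (~ (~ ((~ b) ^ 0)))  =[not_not →]=  ((~ b) ^ 0)    ⊢ (a & ((~ b) ^ 0))
(3) ((~ b) ^ 0)  =[xor_false →]=  (~ b)    ⊢ (a & (~ b))
(4) b  =[xor_false ←]=  (b ^ 0)    ⊢ (a & (~ (b ^ 0)))
(5) a  =[absorb_or ←]=  (a | (a & c))    ⊢ ((a | (a & c)) & (~ (b ^ 0)))
(6) c  =[absorb_and ←]=  (c & (c | 0))    ⊢ E2

YES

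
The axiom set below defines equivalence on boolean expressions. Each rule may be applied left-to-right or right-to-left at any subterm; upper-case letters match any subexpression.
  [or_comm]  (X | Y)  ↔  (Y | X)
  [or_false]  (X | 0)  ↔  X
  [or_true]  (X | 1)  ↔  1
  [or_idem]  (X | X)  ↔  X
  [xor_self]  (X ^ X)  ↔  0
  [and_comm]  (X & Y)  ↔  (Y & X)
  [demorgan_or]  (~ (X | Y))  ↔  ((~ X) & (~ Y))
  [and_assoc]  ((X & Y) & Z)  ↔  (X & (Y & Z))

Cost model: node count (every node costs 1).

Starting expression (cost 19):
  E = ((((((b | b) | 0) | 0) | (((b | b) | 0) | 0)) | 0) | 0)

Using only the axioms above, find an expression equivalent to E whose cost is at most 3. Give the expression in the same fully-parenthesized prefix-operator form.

(b | 0)   [cost 3]

step 1: or_false (→) rewrites ((((((b | b) | 0) | 0) | (((b | b) | 0) | 0)) | 0) | 0) into (((((b | b) | 0) | 0) | (((b | b) | 0) | 0)) | 0)
step 2: or_false (→) rewrites (((((b | b) | 0) | 0) | (((b | b) | 0) | 0)) | 0) into ((((b | b) | 0) | 0) | (((b | b) | 0) | 0))
step 3: or_idem (→) rewrites ((((b | b) | 0) | 0) | (((b | b) | 0) | 0)) into (((b | b) | 0) | 0)
step 4: or_false (→) rewrites (((b | b) | 0) | 0) into ((b | b) | 0)
step 5: or_idem (→) rewrites (b | b) into b, reaching cost 3 (bound 3)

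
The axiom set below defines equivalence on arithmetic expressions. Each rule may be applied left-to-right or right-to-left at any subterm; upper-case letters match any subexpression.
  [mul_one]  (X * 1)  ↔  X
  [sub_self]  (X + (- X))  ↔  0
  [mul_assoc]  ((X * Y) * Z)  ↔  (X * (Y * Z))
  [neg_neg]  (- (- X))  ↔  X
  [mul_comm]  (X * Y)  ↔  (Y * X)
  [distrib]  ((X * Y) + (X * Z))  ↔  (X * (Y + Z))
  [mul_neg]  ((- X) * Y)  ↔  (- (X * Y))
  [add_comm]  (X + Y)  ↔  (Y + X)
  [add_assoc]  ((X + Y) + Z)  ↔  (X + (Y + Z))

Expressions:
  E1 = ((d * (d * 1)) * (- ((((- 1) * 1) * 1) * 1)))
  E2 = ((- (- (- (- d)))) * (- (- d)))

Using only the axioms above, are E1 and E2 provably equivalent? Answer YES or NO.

step 1: mul_one (→) rewrites ((((- 1) * 1) * 1) * 1) into (((- 1) * 1) * 1), now ((d * (d * 1)) * (- (((- 1) * 1) * 1)))
step 2: mul_one (→) rewrites ((- 1) * 1) into (- 1), now ((d * (d * 1)) * (- ((- 1) * 1)))
step 3: mul_one (→) rewrites (d * 1) into d, now ((d * d) * (- ((- 1) * 1)))
step 4: mul_one (→) rewrites ((- 1) * 1) into (- 1), now ((d * d) * (- (- 1)))
step 5: neg_neg (→) rewrites (- (- 1)) into 1, now ((d * d) * 1)
step 6: mul_one (→) rewrites ((d * d) * 1) into (d * d)
step 7: neg_neg (←) rewrites d into (- (- d)), now ((- (- d)) * d)
step 8: neg_neg (←) rewrites (- (- d)) into (- (- (- (- d)))), now ((- (- (- (- d)))) * d)
step 9: neg_neg (←) rewrites d into (- (- d)), which is E2

YES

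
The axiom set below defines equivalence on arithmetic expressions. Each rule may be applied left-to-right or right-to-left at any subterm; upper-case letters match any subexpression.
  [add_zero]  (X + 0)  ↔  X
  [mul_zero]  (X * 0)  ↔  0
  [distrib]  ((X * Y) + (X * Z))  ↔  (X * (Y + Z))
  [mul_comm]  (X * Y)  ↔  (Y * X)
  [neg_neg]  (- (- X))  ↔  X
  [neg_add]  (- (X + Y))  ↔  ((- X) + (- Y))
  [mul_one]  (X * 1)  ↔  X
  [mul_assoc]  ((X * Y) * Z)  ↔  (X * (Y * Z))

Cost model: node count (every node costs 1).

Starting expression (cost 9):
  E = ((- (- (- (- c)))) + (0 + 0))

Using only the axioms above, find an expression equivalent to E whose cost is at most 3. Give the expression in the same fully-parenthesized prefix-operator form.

(1) (- (- c))  =[neg_neg →]=  c    ⊢ ((- (- c)) + (0 + 0))
(2) (- (- c))  =[neg_neg →]=  c    ⊢ (c + (0 + 0))
(3) (0 + 0)  =[add_zero →]=  0    ⊢ cost 3, within 3

(c + 0)   [cost 3]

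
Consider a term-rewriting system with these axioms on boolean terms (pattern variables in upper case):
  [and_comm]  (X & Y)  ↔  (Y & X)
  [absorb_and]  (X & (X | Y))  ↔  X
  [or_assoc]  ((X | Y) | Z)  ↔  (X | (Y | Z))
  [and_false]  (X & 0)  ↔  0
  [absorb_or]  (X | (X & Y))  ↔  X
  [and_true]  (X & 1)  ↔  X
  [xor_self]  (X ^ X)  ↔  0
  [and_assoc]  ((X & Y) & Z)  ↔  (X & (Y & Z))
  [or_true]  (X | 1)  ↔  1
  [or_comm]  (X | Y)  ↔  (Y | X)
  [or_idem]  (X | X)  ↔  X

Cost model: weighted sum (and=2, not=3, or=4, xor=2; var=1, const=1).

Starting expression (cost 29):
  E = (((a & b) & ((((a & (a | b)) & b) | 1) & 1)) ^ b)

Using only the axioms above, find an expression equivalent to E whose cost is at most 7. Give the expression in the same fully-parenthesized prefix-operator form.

step 1: absorb_and (→) rewrites (a & (a | b)) into a, now (((a & b) & (((a & b) | 1) & 1)) ^ b)
step 2: and_true (→) rewrites (((a & b) | 1) & 1) into ((a & b) | 1), now (((a & b) & ((a & b) | 1)) ^ b)
step 3: absorb_and (→) rewrites ((a & b) & ((a & b) | 1)) into (a & b), reaching cost 7 (bound 7)

((a & b) ^ b)   [cost 7]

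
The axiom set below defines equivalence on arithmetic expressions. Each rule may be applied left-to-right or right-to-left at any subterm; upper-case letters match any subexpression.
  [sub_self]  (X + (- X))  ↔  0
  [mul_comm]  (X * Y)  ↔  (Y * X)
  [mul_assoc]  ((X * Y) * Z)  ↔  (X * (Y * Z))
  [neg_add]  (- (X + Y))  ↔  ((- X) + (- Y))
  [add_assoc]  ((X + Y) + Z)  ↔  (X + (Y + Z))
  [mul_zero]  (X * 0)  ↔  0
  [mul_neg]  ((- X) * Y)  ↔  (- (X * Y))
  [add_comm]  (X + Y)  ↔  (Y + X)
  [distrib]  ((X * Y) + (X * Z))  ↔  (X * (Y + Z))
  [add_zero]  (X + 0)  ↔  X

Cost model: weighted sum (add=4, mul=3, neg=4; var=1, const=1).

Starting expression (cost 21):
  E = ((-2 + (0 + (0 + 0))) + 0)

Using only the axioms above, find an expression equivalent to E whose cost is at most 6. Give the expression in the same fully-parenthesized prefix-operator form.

(-2 + 0)   [cost 6]

step 1: add_zero (→) rewrites (0 + 0) into 0, now ((-2 + (0 + 0)) + 0)
step 2: add_zero (→) rewrites (0 + 0) into 0, now ((-2 + 0) + 0)
step 3: add_zero (→) rewrites (-2 + 0) into -2, reaching cost 6 (bound 6)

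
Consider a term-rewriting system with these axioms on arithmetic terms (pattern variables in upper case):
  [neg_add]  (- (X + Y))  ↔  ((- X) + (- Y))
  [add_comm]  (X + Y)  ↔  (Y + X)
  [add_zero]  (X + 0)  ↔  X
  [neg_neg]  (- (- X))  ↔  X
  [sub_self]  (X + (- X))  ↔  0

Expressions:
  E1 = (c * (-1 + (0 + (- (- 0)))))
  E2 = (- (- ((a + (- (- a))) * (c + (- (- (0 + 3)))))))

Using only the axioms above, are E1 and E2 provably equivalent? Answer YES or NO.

NO

All listed rules preserve value, hence provable equivalence implies equal values everywhere; look for a separating assignment.
a=0, c=1 gives E1 ↦ -1, E2 ↦ 0; values differ ⇒ not provably equivalent.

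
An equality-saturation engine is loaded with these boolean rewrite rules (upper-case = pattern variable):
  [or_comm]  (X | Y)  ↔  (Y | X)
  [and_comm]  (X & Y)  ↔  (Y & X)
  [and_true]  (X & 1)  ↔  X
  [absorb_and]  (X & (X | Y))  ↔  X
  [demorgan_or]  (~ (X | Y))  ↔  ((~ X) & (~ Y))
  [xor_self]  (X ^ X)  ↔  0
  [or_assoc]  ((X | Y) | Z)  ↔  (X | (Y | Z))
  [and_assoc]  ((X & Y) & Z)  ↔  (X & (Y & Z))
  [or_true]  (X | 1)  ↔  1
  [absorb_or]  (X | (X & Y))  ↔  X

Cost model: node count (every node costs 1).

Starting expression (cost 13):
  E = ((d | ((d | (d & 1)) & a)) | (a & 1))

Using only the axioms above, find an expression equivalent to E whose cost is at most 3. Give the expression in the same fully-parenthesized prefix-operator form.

(d | a)   [cost 3]

step 1: absorb_or (→) rewrites (d | (d & 1)) into d, now ((d | (d & a)) | (a & 1))
step 2: and_true (→) rewrites (a & 1) into a, now ((d | (d & a)) | a)
step 3: absorb_or (→) rewrites (d | (d & a)) into d, reaching cost 3 (bound 3)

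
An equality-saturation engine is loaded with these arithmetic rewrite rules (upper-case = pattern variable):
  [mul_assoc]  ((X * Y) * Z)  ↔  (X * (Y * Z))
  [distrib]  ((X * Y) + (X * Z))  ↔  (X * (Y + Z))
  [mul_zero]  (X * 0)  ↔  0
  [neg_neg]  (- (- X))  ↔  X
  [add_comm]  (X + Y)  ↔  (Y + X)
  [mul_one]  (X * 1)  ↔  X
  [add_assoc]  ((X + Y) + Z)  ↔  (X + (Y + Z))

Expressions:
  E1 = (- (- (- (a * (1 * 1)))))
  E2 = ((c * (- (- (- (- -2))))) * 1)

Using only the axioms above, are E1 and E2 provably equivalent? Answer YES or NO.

Every axiom is a valid identity, so a rewrite proof would force E1 and E2 to agree under every assignment.
At a=0, c=1: E1 = 0 but E2 = -2; they differ, so no derivation exists.

NO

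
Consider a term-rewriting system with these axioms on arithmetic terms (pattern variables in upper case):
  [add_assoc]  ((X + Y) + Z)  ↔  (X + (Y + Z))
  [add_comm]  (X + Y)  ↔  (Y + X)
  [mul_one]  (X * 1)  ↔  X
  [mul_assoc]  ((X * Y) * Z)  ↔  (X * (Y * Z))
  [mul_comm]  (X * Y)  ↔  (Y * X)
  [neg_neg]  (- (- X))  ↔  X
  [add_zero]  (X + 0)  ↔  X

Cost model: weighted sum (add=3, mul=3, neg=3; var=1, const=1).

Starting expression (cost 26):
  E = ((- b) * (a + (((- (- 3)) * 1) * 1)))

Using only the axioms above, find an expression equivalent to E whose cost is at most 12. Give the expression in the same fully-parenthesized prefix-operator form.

(1) ((- (- 3)) * 1)  =[mul_one →]=  (- (- 3))    ⊢ ((- b) * (a + ((- (- 3)) * 1)))
(2) ((- (- 3)) * 1)  =[mul_one →]=  (- (- 3))    ⊢ ((- b) * (a + (- (- 3))))
(3) (- (- 3))  =[neg_neg →]=  3    ⊢ cost 12, within 12

((- b) * (a + 3))   [cost 12]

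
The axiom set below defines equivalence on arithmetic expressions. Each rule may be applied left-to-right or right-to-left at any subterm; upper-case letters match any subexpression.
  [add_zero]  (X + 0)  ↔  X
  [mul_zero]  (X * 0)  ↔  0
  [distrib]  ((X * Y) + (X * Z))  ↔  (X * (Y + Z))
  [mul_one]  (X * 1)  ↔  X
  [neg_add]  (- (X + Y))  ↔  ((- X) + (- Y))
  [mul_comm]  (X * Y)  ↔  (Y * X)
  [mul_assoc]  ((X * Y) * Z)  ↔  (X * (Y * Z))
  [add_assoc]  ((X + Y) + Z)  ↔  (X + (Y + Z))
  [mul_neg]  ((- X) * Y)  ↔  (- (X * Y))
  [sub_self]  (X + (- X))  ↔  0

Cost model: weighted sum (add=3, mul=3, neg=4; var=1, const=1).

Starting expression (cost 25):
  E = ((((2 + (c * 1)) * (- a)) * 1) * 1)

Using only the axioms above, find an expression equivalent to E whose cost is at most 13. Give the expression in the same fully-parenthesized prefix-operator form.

((2 + c) * (- a))   [cost 13]

(1) (c * 1)  =[mul_one →]=  c    ⊢ ((((2 + c) * (- a)) * 1) * 1)
(2) ((((2 + c) * (- a)) * 1) * 1)  =[mul_one →]=  (((2 + c) * (- a)) * 1)
(3) (((2 + c) * (- a)) * 1)  =[mul_one →]=  ((2 + c) * (- a))    ⊢ cost 13, within 13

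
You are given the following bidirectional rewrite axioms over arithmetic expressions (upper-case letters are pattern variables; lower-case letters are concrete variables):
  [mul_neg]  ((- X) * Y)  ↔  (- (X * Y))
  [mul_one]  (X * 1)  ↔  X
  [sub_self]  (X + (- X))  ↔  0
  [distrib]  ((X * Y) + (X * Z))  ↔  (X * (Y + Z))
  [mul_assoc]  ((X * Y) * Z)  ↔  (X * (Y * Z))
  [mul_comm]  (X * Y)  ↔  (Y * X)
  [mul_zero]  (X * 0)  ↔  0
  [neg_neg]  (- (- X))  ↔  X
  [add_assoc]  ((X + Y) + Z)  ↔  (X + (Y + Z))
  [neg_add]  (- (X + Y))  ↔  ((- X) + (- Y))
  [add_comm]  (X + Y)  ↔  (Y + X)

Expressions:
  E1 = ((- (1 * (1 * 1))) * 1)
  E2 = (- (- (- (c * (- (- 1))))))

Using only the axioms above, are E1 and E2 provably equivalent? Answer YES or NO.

NO

Every axiom is a valid identity, so a rewrite proof would force E1 and E2 to agree under every assignment.
At c=0: E1 = -1 but E2 = 0; they differ, so no derivation exists.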